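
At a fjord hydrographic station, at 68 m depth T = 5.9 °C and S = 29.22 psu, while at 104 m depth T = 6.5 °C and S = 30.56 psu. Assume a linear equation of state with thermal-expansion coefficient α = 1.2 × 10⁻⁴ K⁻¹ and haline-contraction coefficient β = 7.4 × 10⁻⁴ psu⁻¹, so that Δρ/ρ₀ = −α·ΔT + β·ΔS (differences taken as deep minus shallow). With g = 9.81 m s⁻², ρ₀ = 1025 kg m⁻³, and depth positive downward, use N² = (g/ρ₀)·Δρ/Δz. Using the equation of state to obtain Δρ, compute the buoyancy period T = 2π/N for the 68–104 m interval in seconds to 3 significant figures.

397 s

ΔT = +0.6 K, ΔS = +1.34 psu (deep − shallow).
Δρ/ρ₀ = −αΔT + βΔS = -7.20 × 10⁻⁵ + 9.916 × 10⁻⁴ = 9.196 × 10⁻⁴, so Δρ ≈ 0.9426 kg m⁻³.
N² = (g/ρ₀)·Δρ/Δz = g·(Δρ/ρ₀)/Δz = 9.81 × 9.196 × 10⁻⁴ / 36 = 2.5059 × 10⁻⁴ s⁻².
N = √(2.5059 × 10⁻⁴) = 0.015830 rad s⁻¹ → T = 2π/N = 396.92 s ≈ 397 s.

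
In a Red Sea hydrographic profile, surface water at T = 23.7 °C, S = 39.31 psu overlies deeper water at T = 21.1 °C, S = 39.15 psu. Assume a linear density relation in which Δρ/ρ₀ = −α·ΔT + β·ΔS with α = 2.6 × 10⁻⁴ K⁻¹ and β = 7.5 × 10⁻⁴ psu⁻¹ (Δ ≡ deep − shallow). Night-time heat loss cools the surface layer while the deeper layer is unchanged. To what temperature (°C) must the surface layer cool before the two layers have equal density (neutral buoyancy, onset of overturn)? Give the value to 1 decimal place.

21.6 °C

Neutral buoyancy requires Δρ = 0, i.e. −α(T_deep − T_surf′) + β(S_deep − S_surf) = 0.
T_surf′ = T_deep − (β/α)·ΔS = 21.1 − (7.5 × 10⁻⁴/2.6 × 10⁻⁴)·(-0.16) = 21.562 °C.
Cooling required: 23.7 − (21.562) = 2.138 °C.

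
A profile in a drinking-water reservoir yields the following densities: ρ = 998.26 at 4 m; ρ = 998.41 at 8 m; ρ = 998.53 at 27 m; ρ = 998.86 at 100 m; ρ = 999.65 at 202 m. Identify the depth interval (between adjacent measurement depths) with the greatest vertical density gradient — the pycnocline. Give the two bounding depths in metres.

Compute the density gradient over each adjacent pair:
  4–8 m: Δρ/Δz = 0.15/4 = 0.037 kg m⁻⁴
  8–27 m: Δρ/Δz = 0.12/19 = 6.3 × 10⁻³ kg m⁻⁴
  27–100 m: Δρ/Δz = 0.33/73 = 4.5 × 10⁻³ kg m⁻⁴
  100–202 m: Δρ/Δz = 0.79/102 = 7.7 × 10⁻³ kg m⁻⁴
The largest gradient is in the 4–8 m interval — the pycnocline.

4–8 m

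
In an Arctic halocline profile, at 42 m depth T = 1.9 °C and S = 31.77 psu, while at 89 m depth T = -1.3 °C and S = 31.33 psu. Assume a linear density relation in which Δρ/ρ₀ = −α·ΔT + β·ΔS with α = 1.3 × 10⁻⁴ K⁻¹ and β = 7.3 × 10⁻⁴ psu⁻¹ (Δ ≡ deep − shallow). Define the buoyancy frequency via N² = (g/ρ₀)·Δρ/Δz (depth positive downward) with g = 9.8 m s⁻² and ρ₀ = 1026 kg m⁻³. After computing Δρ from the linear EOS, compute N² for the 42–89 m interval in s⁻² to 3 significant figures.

1.98 × 10⁻⁵ s⁻²

ΔT = -3.2 K, ΔS = -0.44 psu (deep − shallow).
Δρ/ρ₀ = −αΔT + βΔS = 4.16 × 10⁻⁴ − 3.212 × 10⁻⁴ = 9.48 × 10⁻⁵, so Δρ ≈ 0.09726 kg m⁻³.
N² = (g/ρ₀)·Δρ/Δz = g·(Δρ/ρ₀)/Δz = 9.8 × 9.48 × 10⁻⁵ / 47 = 1.9767 × 10⁻⁵ s⁻² ≈ 1.98 × 10⁻⁵ s⁻².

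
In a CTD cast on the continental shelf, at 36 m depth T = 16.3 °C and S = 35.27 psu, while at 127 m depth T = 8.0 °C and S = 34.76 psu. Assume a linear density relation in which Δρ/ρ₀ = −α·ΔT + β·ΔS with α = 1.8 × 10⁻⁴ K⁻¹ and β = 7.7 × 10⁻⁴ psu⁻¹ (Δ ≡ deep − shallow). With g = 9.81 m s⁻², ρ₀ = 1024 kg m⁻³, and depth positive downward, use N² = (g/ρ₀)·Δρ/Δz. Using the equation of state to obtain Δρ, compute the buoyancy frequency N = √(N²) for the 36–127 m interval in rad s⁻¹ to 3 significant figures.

0.0109 rad s⁻¹

ΔT = -8.3 K, ΔS = -0.51 psu (deep − shallow).
Δρ/ρ₀ = −αΔT + βΔS = 1.494 × 10⁻³ − 3.927 × 10⁻⁴ = 1.1013 × 10⁻³, so Δρ ≈ 1.128 kg m⁻³.
N² = (g/ρ₀)·Δρ/Δz = g·(Δρ/ρ₀)/Δz = 9.81 × 1.1013 × 10⁻³ / 91 = 1.1872 × 10⁻⁴ s⁻².
N = √(1.1872 × 10⁻⁴) = 0.010896 rad s⁻¹ ≈ 0.0109 rad s⁻¹.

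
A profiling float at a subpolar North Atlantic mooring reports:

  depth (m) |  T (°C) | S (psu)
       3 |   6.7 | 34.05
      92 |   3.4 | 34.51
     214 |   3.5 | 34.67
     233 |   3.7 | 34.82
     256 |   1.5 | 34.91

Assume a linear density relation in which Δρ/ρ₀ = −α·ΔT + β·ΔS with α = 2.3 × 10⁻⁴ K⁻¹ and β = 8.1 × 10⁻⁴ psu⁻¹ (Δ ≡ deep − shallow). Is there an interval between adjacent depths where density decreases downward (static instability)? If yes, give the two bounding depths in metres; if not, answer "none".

none

Evaluate Δρ/ρ₀ = −αΔT + βΔS across each adjacent pair:
  3–92 m: −αΔT+βΔS = −(2.3 × 10⁻⁴)(-3.3)+(8.1 × 10⁻⁴)(+0.46) = 1.1 × 10⁻³ → stable
  92–214 m: −αΔT+βΔS = −(2.3 × 10⁻⁴)(+0.1)+(8.1 × 10⁻⁴)(+0.16) = 1.1 × 10⁻⁴ → stable
  214–233 m: −αΔT+βΔS = −(2.3 × 10⁻⁴)(+0.2)+(8.1 × 10⁻⁴)(+0.15) = 7.5 × 10⁻⁵ → stable
  233–256 m: −αΔT+βΔS = −(2.3 × 10⁻⁴)(-2.2)+(8.1 × 10⁻⁴)(+0.09) = 5.8 × 10⁻⁴ → stable
Every interval has Δρ > 0: the column is stably stratified throughout.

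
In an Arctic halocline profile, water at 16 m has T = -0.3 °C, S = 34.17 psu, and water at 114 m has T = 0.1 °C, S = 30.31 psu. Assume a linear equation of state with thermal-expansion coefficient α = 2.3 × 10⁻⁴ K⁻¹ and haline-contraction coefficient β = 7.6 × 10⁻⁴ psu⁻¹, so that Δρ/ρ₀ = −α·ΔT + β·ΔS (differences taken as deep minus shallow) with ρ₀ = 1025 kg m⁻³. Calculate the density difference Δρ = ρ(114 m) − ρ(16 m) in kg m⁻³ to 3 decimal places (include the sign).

ΔT = +0.4 K, ΔS = -3.86 psu (deep − shallow).
Δρ/ρ₀ = −(2.3 × 10⁻⁴)(+0.4) + (7.6 × 10⁻⁴)(-3.86) = -3.0256 × 10⁻³.
Δρ = 1025 × (-3.0256 × 10⁻³) = -3.101 kg m⁻³.
Negative Δρ: lighter below, statically unstable.

-3.101 kg m⁻³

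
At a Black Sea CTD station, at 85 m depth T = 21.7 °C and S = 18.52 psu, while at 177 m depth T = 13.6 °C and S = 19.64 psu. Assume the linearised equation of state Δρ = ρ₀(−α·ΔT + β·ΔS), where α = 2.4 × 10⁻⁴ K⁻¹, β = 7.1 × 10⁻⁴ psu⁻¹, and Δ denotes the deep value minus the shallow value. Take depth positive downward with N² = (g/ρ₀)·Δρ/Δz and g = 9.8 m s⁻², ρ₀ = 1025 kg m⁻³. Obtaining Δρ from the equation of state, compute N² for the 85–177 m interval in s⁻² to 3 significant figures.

2.92 × 10⁻⁴ s⁻²

ΔT = -8.1 K, ΔS = +1.12 psu (deep − shallow).
Δρ/ρ₀ = −αΔT + βΔS = 1.944 × 10⁻³ + 7.952 × 10⁻⁴ = 2.7392 × 10⁻³, so Δρ ≈ 2.808 kg m⁻³.
N² = (g/ρ₀)·Δρ/Δz = g·(Δρ/ρ₀)/Δz = 9.8 × 2.7392 × 10⁻³ / 92 = 2.9178 × 10⁻⁴ s⁻² ≈ 2.92 × 10⁻⁴ s⁻².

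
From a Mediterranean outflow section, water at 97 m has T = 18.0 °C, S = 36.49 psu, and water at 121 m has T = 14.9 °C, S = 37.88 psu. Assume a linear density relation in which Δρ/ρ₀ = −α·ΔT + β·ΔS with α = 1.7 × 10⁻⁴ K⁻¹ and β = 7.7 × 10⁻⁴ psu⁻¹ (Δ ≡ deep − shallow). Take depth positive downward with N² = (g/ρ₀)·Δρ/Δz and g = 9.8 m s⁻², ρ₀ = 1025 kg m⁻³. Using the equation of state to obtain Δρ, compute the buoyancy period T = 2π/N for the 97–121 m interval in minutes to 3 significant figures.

ΔT = -3.1 K, ΔS = +1.39 psu (deep − shallow).
Δρ/ρ₀ = −αΔT + βΔS = 5.27 × 10⁻⁴ + 1.0703 × 10⁻³ = 1.5973 × 10⁻³, so Δρ ≈ 1.637 kg m⁻³.
N² = (g/ρ₀)·Δρ/Δz = g·(Δρ/ρ₀)/Δz = 9.8 × 1.5973 × 10⁻³ / 24 = 6.5223 × 10⁻⁴ s⁻².
N = √(6.5223 × 10⁻⁴) = 0.025539 rad s⁻¹ → T = 2π/N = 246.02 s = 4.1003 min ≈ 4.10 min.

4.10 min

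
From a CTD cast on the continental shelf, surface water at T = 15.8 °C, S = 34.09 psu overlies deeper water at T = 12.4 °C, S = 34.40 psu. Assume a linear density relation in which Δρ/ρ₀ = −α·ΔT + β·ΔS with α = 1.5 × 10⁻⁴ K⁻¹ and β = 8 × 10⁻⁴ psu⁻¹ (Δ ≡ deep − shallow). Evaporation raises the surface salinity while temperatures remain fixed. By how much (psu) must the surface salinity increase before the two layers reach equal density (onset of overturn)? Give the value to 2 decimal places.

0.95 psu

Neutral buoyancy requires −α(T_deep − T_surf) + β(S_deep − S_surf′) = 0.
S_surf′ = S_deep − (α/β)·ΔT = 34.40 − (1.5 × 10⁻⁴/8 × 10⁻⁴)·(-3.4) = 35.0375 psu.
Increase required: 35.0375 − 34.09 = 0.9475 psu.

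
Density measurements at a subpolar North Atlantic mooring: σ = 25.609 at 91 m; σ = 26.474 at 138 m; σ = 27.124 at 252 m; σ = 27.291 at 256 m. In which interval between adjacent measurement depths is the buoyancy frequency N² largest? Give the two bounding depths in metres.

Compute the density gradient over each adjacent pair:
  91–138 m: Δρ/Δz = 0.865/47 = 0.018 kg m⁻⁴
  138–252 m: Δρ/Δz = 0.650/114 = 5.7 × 10⁻³ kg m⁻⁴
  252–256 m: Δρ/Δz = 0.167/4 = 0.042 kg m⁻⁴
The largest gradient is in the 252–256 m interval — the pycnocline.

252–256 m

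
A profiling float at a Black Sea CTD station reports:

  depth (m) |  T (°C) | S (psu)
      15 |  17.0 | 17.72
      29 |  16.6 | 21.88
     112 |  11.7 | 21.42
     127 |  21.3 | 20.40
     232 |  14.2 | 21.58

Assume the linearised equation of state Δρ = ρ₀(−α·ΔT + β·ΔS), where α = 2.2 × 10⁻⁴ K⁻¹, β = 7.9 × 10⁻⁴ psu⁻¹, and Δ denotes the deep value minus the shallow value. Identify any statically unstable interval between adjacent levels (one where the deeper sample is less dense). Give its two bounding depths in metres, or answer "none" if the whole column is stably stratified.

112–127 m

Evaluate Δρ/ρ₀ = −αΔT + βΔS across each adjacent pair:
  15–29 m: −αΔT+βΔS = −(2.2 × 10⁻⁴)(-0.4)+(7.9 × 10⁻⁴)(+4.16) = 3.4 × 10⁻³ → stable
  29–112 m: −αΔT+βΔS = −(2.2 × 10⁻⁴)(-4.9)+(7.9 × 10⁻⁴)(-0.46) = 7.1 × 10⁻⁴ → stable
  112–127 m: −αΔT+βΔS = −(2.2 × 10⁻⁴)(+9.6)+(7.9 × 10⁻⁴)(-1.02) = -2.9 × 10⁻³ → UNSTABLE
  127–232 m: −αΔT+βΔS = −(2.2 × 10⁻⁴)(-7.1)+(7.9 × 10⁻⁴)(+1.18) = 2.5 × 10⁻³ → stable
The 112–127 m interval has Δρ < 0: lighter water underlies denser water.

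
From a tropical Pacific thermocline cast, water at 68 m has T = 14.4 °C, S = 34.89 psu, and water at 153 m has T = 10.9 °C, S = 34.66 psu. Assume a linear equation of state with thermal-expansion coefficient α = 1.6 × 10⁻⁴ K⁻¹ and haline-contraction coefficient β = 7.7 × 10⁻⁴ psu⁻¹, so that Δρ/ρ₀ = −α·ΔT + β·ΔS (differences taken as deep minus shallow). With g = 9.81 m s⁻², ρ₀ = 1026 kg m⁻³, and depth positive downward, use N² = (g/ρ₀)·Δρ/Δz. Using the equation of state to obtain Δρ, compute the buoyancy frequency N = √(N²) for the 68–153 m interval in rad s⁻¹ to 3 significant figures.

ΔT = -3.5 K, ΔS = -0.23 psu (deep − shallow).
Δρ/ρ₀ = −αΔT + βΔS = 5.60 × 10⁻⁴ − 1.771 × 10⁻⁴ = 3.829 × 10⁻⁴, so Δρ ≈ 0.3929 kg m⁻³.
N² = (g/ρ₀)·Δρ/Δz = g·(Δρ/ρ₀)/Δz = 9.81 × 3.829 × 10⁻⁴ / 85 = 4.4191 × 10⁻⁵ s⁻².
N = √(4.4191 × 10⁻⁵) = 6.6476 × 10⁻³ rad s⁻¹ ≈ 6.65 × 10⁻³ rad s⁻¹.

6.65 × 10⁻³ rad s⁻¹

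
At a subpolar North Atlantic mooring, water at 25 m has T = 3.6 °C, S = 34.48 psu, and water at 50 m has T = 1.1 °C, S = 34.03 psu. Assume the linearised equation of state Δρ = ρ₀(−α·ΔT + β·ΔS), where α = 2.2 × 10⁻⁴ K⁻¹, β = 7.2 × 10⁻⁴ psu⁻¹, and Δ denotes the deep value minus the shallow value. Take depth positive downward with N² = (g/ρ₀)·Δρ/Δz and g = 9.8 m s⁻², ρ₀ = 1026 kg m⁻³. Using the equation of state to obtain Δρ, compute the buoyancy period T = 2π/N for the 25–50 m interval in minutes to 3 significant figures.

11.1 min

ΔT = -2.5 K, ΔS = -0.45 psu (deep − shallow).
Δρ/ρ₀ = −αΔT + βΔS = 5.50 × 10⁻⁴ − 3.24 × 10⁻⁴ = 2.26 × 10⁻⁴, so Δρ ≈ 0.2319 kg m⁻³.
N² = (g/ρ₀)·Δρ/Δz = g·(Δρ/ρ₀)/Δz = 9.8 × 2.26 × 10⁻⁴ / 25 = 8.8592 × 10⁻⁵ s⁻².
N = √(8.8592 × 10⁻⁵) = 9.4123 × 10⁻³ rad s⁻¹ → T = 2π/N = 667.55 s = 11.126 min ≈ 11.1 min.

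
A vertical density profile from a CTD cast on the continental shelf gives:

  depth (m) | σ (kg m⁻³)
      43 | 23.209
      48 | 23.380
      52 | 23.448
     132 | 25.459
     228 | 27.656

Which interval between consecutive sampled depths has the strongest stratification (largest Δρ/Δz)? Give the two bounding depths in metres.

Compute the density gradient over each adjacent pair:
  43–48 m: Δρ/Δz = 0.171/5 = 0.034 kg m⁻⁴
  48–52 m: Δρ/Δz = 0.068/4 = 0.017 kg m⁻⁴
  52–132 m: Δρ/Δz = 2.011/80 = 0.025 kg m⁻⁴
  132–228 m: Δρ/Δz = 2.197/96 = 0.023 kg m⁻⁴
The largest gradient is in the 43–48 m interval — the pycnocline.

43–48 m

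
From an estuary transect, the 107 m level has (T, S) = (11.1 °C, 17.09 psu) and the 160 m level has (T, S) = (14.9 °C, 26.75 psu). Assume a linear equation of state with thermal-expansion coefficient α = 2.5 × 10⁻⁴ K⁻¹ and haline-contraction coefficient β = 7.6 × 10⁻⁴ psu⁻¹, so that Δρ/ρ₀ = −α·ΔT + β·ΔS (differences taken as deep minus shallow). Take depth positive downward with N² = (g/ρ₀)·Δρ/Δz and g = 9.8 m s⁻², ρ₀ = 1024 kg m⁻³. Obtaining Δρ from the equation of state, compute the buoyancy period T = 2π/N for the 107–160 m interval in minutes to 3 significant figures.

ΔT = +3.8 K, ΔS = +9.66 psu (deep − shallow).
Δρ/ρ₀ = −αΔT + βΔS = -9.50 × 10⁻⁴ + 7.3416 × 10⁻³ = 6.3916 × 10⁻³, so Δρ ≈ 6.545 kg m⁻³.
N² = (g/ρ₀)·Δρ/Δz = g·(Δρ/ρ₀)/Δz = 9.8 × 6.3916 × 10⁻³ / 53 = 1.1818 × 10⁻³ s⁻².
N = √(1.1818 × 10⁻³) = 0.034377 rad s⁻¹ → T = 2π/N = 182.77 s = 3.0462 min ≈ 3.05 min.

3.05 min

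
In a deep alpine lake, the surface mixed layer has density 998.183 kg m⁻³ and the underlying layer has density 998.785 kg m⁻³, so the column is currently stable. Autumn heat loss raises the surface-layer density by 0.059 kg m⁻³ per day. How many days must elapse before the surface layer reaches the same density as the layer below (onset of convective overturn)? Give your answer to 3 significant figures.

Density deficit of the surface layer: 998.785 − 998.183 = 0.602 kg m⁻³.
Required change = 0.602 / 0.059 = 10.2 days.

10.2 days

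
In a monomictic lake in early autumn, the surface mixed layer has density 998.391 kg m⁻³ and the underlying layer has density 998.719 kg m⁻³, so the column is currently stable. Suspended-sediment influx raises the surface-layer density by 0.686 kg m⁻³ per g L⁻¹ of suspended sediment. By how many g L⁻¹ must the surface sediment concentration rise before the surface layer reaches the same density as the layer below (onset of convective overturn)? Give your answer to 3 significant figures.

0.478 g L⁻¹

Density deficit of the surface layer: 998.719 − 998.391 = 0.328 kg m⁻³.
Required change = 0.328 / 0.686 = 0.478 g L⁻¹.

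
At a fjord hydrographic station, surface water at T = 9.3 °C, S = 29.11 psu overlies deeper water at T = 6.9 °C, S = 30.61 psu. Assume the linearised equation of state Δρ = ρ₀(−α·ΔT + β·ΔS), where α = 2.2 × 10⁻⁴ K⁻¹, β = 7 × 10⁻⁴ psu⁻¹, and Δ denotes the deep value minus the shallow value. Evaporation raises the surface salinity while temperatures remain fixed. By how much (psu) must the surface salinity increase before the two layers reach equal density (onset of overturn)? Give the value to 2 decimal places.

Neutral buoyancy requires −α(T_deep − T_surf) + β(S_deep − S_surf′) = 0.
S_surf′ = S_deep − (α/β)·ΔT = 30.61 − (2.2 × 10⁻⁴/7 × 10⁻⁴)·(-2.4) = 31.3643 psu.
Increase required: 31.3643 − 29.11 = 2.2543 psu.

2.25 psu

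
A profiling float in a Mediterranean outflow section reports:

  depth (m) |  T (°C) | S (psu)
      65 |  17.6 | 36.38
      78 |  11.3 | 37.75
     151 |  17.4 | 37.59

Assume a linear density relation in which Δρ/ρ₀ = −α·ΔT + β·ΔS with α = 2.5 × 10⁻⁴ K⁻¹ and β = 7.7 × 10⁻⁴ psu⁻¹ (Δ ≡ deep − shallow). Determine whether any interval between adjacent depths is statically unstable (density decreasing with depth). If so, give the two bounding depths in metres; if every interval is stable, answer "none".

Evaluate Δρ/ρ₀ = −αΔT + βΔS across each adjacent pair:
  65–78 m: −αΔT+βΔS = −(2.5 × 10⁻⁴)(-6.3)+(7.7 × 10⁻⁴)(+1.37) = 2.6 × 10⁻³ → stable
  78–151 m: −αΔT+βΔS = −(2.5 × 10⁻⁴)(+6.1)+(7.7 × 10⁻⁴)(-0.16) = -1.6 × 10⁻³ → UNSTABLE
The 78–151 m interval has Δρ < 0: lighter water underlies denser water.

78–151 m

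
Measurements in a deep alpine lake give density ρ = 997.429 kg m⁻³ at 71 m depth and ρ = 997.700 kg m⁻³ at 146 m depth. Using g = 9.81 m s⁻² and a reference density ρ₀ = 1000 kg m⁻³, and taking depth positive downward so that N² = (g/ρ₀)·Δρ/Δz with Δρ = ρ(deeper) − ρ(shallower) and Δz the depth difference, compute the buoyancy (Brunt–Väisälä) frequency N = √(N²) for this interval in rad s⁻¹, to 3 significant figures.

Δρ = 997.700 − 997.429 = 0.271 kg m⁻³ over Δz = 146 − 71 = 75 m.
N² = (9.81/1000) × (0.271/75) = 3.5447 × 10⁻⁵ s⁻².
N = √(3.5447 × 10⁻⁵) = 5.9537 × 10⁻³ rad s⁻¹ ≈ 5.95 × 10⁻³ rad s⁻¹.

5.95 × 10⁻³ rad s⁻¹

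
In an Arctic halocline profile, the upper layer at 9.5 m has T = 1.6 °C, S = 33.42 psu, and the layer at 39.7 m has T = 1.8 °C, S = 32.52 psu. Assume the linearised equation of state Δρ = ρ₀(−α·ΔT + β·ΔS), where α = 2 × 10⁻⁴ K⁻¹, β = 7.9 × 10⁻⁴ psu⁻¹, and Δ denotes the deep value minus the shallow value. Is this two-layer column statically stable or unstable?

ΔT = 1.8 − 1.6 = +0.2 K and ΔS = 32.52 − 33.42 = -0.90 psu (deep − shallow).
−αΔT = -4.00 × 10⁻⁵; βΔS = -7.11 × 10⁻⁴; sum Δρ/ρ₀ = -7.51 × 10⁻⁴.
Δρ/ρ₀ < 0, so Δρ < 0: deeper water is lighter → statically unstable; the column would overturn.

unstable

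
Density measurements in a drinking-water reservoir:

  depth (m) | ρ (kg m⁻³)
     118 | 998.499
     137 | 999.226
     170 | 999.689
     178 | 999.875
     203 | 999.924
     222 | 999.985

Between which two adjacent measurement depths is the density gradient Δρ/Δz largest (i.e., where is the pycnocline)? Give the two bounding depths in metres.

118–137 m

Compute the density gradient over each adjacent pair:
  118–137 m: Δρ/Δz = 0.727/19 = 0.038 kg m⁻⁴
  137–170 m: Δρ/Δz = 0.463/33 = 0.014 kg m⁻⁴
  170–178 m: Δρ/Δz = 0.186/8 = 0.023 kg m⁻⁴
  178–203 m: Δρ/Δz = 0.049/25 = 2.0 × 10⁻³ kg m⁻⁴
  203–222 m: Δρ/Δz = 0.061/19 = 3.2 × 10⁻³ kg m⁻⁴
The largest gradient is in the 118–137 m interval — the pycnocline.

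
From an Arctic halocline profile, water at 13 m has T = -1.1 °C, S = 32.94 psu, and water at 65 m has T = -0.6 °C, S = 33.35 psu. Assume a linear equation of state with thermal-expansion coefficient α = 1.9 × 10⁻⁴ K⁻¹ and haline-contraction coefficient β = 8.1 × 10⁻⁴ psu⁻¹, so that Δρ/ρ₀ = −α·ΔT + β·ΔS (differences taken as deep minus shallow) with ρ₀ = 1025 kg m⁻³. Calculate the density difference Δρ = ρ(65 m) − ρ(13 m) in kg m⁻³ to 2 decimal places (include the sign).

ΔT = +0.5 K, ΔS = +0.41 psu (deep − shallow).
Δρ/ρ₀ = −(1.9 × 10⁻⁴)(+0.5) + (8.1 × 10⁻⁴)(+0.41) = 2.371 × 10⁻⁴.
Δρ = 1025 × (2.371 × 10⁻⁴) = +0.24 kg m⁻³.
Positive Δρ: denser below, stable.

+0.24 kg m⁻³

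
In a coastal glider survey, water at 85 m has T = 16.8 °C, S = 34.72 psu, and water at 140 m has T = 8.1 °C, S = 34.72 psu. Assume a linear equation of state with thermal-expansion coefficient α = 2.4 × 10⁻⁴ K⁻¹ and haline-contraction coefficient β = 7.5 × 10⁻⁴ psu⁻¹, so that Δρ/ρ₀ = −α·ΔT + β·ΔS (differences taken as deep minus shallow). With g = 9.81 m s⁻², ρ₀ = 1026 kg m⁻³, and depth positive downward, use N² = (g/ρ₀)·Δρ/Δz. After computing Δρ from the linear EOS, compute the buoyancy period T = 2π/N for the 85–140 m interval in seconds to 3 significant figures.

326 s

ΔT = -8.7 K, ΔS = +0.00 psu (deep − shallow).
Δρ/ρ₀ = −αΔT + βΔS = 2.088 × 10⁻³ + 0 = 2.088 × 10⁻³, so Δρ ≈ 2.142 kg m⁻³.
N² = (g/ρ₀)·Δρ/Δz = g·(Δρ/ρ₀)/Δz = 9.81 × 2.088 × 10⁻³ / 55 = 3.7242 × 10⁻⁴ s⁻².
N = √(3.7242 × 10⁻⁴) = 0.019298 rad s⁻¹ → T = 2π/N = 325.59 s ≈ 326 s.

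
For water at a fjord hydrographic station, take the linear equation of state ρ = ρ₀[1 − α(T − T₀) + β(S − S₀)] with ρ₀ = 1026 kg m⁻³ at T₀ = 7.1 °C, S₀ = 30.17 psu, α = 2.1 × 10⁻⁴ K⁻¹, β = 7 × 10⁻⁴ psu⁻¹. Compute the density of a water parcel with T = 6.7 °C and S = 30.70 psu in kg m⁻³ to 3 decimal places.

1026.467 kg m⁻³

T − T₀ = -0.4 K, S − S₀ = +0.53 psu.
Bracket = 1 − α·(-0.4) + β·(+0.53) = 1 + (4.55 × 10⁻⁴) = 1.0004550.
ρ = 1026 × 1.0004550 = 1026.467 kg m⁻³.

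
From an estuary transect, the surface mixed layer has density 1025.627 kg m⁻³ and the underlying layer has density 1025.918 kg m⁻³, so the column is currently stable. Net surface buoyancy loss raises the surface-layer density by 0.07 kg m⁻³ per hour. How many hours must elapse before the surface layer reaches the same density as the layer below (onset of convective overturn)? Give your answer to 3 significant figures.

4.16 hours

Density deficit of the surface layer: 1025.918 − 1025.627 = 0.291 kg m⁻³.
Required change = 0.291 / 0.07 = 4.16 hours.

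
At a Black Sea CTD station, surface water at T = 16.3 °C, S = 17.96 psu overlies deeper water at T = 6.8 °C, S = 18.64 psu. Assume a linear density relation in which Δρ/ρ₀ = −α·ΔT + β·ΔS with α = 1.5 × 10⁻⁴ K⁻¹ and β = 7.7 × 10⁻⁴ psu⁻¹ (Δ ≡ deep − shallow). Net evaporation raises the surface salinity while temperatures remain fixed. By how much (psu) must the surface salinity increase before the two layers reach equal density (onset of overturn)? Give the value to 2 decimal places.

Neutral buoyancy requires −α(T_deep − T_surf) + β(S_deep − S_surf′) = 0.
S_surf′ = S_deep − (α/β)·ΔT = 18.64 − (1.5 × 10⁻⁴/7.7 × 10⁻⁴)·(-9.5) = 20.4906 psu.
Increase required: 20.4906 − 17.96 = 2.5306 psu.

2.53 psu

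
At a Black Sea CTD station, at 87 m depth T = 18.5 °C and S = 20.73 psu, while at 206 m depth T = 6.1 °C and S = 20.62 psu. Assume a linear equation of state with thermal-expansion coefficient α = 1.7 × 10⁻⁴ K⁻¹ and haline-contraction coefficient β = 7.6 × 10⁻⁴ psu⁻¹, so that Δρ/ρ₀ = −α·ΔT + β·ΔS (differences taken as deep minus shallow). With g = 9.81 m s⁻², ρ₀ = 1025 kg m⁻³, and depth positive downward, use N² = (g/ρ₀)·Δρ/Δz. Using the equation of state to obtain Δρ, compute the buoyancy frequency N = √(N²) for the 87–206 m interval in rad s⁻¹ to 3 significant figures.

0.0129 rad s⁻¹

ΔT = -12.4 K, ΔS = -0.11 psu (deep − shallow).
Δρ/ρ₀ = −αΔT + βΔS = 2.108 × 10⁻³ − 8.36 × 10⁻⁵ = 2.0244 × 10⁻³, so Δρ ≈ 2.075 kg m⁻³.
N² = (g/ρ₀)·Δρ/Δz = g·(Δρ/ρ₀)/Δz = 9.81 × 2.0244 × 10⁻³ / 119 = 1.6689 × 10⁻⁴ s⁻².
N = √(1.6689 × 10⁻⁴) = 0.012919 rad s⁻¹ ≈ 0.0129 rad s⁻¹.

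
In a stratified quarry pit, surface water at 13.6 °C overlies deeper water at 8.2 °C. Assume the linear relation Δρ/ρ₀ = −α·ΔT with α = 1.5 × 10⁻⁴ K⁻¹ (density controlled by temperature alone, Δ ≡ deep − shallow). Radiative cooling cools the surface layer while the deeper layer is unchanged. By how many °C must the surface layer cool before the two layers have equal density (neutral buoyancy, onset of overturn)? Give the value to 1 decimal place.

With temperature the only control, equal density requires T_surf′ = T_deep.
T_surf′ = 8.2 °C.
Cooling required: 13.6 − 8.2 = 5.4 °C.

5.4 °C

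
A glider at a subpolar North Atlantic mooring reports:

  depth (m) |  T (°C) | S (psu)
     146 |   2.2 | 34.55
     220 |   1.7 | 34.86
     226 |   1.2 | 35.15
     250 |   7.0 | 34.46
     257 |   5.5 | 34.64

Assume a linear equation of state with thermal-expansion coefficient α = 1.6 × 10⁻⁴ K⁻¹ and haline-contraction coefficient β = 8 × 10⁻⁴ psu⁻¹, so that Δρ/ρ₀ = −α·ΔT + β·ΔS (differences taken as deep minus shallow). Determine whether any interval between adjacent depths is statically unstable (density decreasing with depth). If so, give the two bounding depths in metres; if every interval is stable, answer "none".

226–250 m

Evaluate Δρ/ρ₀ = −αΔT + βΔS across each adjacent pair:
  146–220 m: −αΔT+βΔS = −(1.6 × 10⁻⁴)(-0.5)+(8 × 10⁻⁴)(+0.31) = 3.3 × 10⁻⁴ → stable
  220–226 m: −αΔT+βΔS = −(1.6 × 10⁻⁴)(-0.5)+(8 × 10⁻⁴)(+0.29) = 3.1 × 10⁻⁴ → stable
  226–250 m: −αΔT+βΔS = −(1.6 × 10⁻⁴)(+5.8)+(8 × 10⁻⁴)(-0.69) = -1.5 × 10⁻³ → UNSTABLE
  250–257 m: −αΔT+βΔS = −(1.6 × 10⁻⁴)(-1.5)+(8 × 10⁻⁴)(+0.18) = 3.8 × 10⁻⁴ → stable
The 226–250 m interval has Δρ < 0: lighter water underlies denser water.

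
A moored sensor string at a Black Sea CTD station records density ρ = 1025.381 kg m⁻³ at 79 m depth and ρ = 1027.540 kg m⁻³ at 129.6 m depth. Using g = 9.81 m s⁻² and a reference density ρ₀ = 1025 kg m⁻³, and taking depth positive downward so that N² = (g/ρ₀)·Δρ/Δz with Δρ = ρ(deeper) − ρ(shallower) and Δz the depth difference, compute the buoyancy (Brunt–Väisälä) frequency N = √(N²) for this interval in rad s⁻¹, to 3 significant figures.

0.0202 rad s⁻¹

Δρ = 1027.540 − 1025.381 = 2.159 kg m⁻³ over Δz = 129.6 − 79 = 50.6 m.
N² = (9.81/1025) × (2.159/50.6) = 4.0836 × 10⁻⁴ s⁻².
N = √(4.0836 × 10⁻⁴) = 0.020208 rad s⁻¹ ≈ 0.0202 rad s⁻¹.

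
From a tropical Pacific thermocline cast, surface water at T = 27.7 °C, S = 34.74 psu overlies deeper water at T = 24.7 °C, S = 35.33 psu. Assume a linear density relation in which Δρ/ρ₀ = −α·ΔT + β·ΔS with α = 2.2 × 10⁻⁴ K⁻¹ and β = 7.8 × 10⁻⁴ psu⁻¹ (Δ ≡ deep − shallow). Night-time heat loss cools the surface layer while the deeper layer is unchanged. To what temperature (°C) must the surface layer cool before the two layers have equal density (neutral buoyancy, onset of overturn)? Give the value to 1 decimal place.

22.6 °C

Neutral buoyancy requires Δρ = 0, i.e. −α(T_deep − T_surf′) + β(S_deep − S_surf) = 0.
T_surf′ = T_deep − (β/α)·ΔS = 24.7 − (7.8 × 10⁻⁴/2.2 × 10⁻⁴)·(+0.59) = 22.608 °C.
Cooling required: 27.7 − (22.608) = 5.092 °C.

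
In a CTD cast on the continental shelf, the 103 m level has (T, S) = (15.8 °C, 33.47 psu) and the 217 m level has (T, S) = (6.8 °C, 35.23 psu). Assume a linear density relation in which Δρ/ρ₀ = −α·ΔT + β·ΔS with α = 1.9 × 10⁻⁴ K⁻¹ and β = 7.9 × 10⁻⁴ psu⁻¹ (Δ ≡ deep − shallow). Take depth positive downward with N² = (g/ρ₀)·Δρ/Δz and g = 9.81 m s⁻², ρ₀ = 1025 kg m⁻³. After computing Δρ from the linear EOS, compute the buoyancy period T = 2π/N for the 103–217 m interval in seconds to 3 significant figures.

385 s

ΔT = -9.0 K, ΔS = +1.76 psu (deep − shallow).
Δρ/ρ₀ = −αΔT + βΔS = 1.71 × 10⁻³ + 1.3904 × 10⁻³ = 3.1004 × 10⁻³, so Δρ ≈ 3.178 kg m⁻³.
N² = (g/ρ₀)·Δρ/Δz = g·(Δρ/ρ₀)/Δz = 9.81 × 3.1004 × 10⁻³ / 114 = 2.6680 × 10⁻⁴ s⁻².
N = √(2.6680 × 10⁻⁴) = 0.016334 rad s⁻¹ → T = 2π/N = 384.67 s ≈ 385 s.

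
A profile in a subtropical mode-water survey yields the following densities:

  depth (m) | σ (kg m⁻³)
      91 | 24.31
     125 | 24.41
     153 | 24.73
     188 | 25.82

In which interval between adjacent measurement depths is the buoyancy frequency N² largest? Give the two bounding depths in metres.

153–188 m

Compute the density gradient over each adjacent pair:
  91–125 m: Δρ/Δz = 0.10/34 = 2.9 × 10⁻³ kg m⁻⁴
  125–153 m: Δρ/Δz = 0.32/28 = 0.011 kg m⁻⁴
  153–188 m: Δρ/Δz = 1.09/35 = 0.031 kg m⁻⁴
The largest gradient is in the 153–188 m interval — the pycnocline.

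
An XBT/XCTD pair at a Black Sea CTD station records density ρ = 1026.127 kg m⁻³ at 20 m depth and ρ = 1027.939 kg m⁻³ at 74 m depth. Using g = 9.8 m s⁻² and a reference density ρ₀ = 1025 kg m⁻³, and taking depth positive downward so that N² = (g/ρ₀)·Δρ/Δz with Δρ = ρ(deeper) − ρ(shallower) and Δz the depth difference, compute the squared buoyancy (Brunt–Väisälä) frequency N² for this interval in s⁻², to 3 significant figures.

Δρ = 1027.939 − 1026.127 = 1.812 kg m⁻³ over Δz = 74 − 20 = 54 m.
N² = (9.8/1025) × (1.812/54) = 3.2082 × 10⁻⁴ s⁻² ≈ 3.21 × 10⁻⁴ s⁻².
N² > 0, so the interval is statically stable.

3.21 × 10⁻⁴ s⁻²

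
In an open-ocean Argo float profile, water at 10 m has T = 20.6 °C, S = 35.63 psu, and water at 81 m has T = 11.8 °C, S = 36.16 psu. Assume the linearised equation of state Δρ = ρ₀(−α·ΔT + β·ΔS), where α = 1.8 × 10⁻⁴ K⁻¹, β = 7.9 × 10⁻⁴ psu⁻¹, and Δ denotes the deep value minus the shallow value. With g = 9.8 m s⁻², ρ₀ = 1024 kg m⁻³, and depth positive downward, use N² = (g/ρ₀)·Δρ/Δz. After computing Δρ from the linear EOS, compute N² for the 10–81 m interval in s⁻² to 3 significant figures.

ΔT = -8.8 K, ΔS = +0.53 psu (deep − shallow).
Δρ/ρ₀ = −αΔT + βΔS = 1.584 × 10⁻³ + 4.187 × 10⁻⁴ = 2.0027 × 10⁻³, so Δρ ≈ 2.051 kg m⁻³.
N² = (g/ρ₀)·Δρ/Δz = g·(Δρ/ρ₀)/Δz = 9.8 × 2.0027 × 10⁻³ / 71 = 2.7643 × 10⁻⁴ s⁻² ≈ 2.76 × 10⁻⁴ s⁻².

2.76 × 10⁻⁴ s⁻²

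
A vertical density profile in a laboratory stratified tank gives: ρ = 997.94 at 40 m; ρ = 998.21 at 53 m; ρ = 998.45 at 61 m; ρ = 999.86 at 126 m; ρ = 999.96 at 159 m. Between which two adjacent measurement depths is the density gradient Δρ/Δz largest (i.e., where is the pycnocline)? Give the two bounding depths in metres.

Compute the density gradient over each adjacent pair:
  40–53 m: Δρ/Δz = 0.27/13 = 0.021 kg m⁻⁴
  53–61 m: Δρ/Δz = 0.24/8 = 0.030 kg m⁻⁴
  61–126 m: Δρ/Δz = 1.41/65 = 0.022 kg m⁻⁴
  126–159 m: Δρ/Δz = 0.10/33 = 3.0 × 10⁻³ kg m⁻⁴
The largest gradient is in the 53–61 m interval — the pycnocline.

53–61 m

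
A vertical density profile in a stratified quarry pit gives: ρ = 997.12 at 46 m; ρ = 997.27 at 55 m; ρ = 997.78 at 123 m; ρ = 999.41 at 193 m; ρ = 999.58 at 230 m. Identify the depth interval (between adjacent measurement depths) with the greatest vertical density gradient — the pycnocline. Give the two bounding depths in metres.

123–193 m

Compute the density gradient over each adjacent pair:
  46–55 m: Δρ/Δz = 0.15/9 = 0.017 kg m⁻⁴
  55–123 m: Δρ/Δz = 0.51/68 = 7.5 × 10⁻³ kg m⁻⁴
  123–193 m: Δρ/Δz = 1.63/70 = 0.023 kg m⁻⁴
  193–230 m: Δρ/Δz = 0.17/37 = 4.6 × 10⁻³ kg m⁻⁴
The largest gradient is in the 123–193 m interval — the pycnocline.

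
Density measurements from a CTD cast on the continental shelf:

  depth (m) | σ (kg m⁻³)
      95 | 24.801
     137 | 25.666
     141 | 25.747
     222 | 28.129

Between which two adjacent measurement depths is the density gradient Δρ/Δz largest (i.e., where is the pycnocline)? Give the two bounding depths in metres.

Compute the density gradient over each adjacent pair:
  95–137 m: Δρ/Δz = 0.865/42 = 0.021 kg m⁻⁴
  137–141 m: Δρ/Δz = 0.081/4 = 0.020 kg m⁻⁴
  141–222 m: Δρ/Δz = 2.382/81 = 0.029 kg m⁻⁴
The largest gradient is in the 141–222 m interval — the pycnocline.

141–222 m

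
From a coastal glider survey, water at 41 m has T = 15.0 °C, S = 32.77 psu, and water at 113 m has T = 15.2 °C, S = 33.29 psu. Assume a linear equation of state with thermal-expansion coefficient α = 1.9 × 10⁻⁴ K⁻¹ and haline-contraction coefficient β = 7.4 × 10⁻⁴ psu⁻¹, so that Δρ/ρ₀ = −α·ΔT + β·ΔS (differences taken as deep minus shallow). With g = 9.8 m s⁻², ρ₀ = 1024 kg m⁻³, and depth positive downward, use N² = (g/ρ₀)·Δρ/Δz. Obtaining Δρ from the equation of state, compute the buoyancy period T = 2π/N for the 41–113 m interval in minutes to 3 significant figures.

ΔT = +0.2 K, ΔS = +0.52 psu (deep − shallow).
Δρ/ρ₀ = −αΔT + βΔS = -3.80 × 10⁻⁵ + 3.848 × 10⁻⁴ = 3.468 × 10⁻⁴, so Δρ ≈ 0.3551 kg m⁻³.
N² = (g/ρ₀)·Δρ/Δz = g·(Δρ/ρ₀)/Δz = 9.8 × 3.468 × 10⁻⁴ / 72 = 4.7203 × 10⁻⁵ s⁻².
N = √(4.7203 × 10⁻⁵) = 6.8704 × 10⁻³ rad s⁻¹ → T = 2π/N = 914.53 s = 15.242 min ≈ 15.2 min.

15.2 min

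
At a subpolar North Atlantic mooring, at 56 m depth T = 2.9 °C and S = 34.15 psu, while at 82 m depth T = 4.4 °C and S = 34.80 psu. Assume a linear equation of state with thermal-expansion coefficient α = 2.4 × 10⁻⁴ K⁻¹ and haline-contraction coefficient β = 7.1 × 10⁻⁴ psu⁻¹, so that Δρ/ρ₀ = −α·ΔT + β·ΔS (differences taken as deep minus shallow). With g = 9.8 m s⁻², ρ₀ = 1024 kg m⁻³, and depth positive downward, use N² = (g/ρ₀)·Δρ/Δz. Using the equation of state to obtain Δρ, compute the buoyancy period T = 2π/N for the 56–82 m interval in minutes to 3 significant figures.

16.9 min

ΔT = +1.5 K, ΔS = +0.65 psu (deep − shallow).
Δρ/ρ₀ = −αΔT + βΔS = -3.60 × 10⁻⁴ + 4.615 × 10⁻⁴ = 1.015 × 10⁻⁴, so Δρ ≈ 0.1039 kg m⁻³.
N² = (g/ρ₀)·Δρ/Δz = g·(Δρ/ρ₀)/Δz = 9.8 × 1.015 × 10⁻⁴ / 26 = 3.8258 × 10⁻⁵ s⁻².
N = √(3.8258 × 10⁻⁵) = 6.1853 × 10⁻³ rad s⁻¹ → T = 2π/N = 1.0158 × 10³ s = 16.930 min ≈ 16.9 min.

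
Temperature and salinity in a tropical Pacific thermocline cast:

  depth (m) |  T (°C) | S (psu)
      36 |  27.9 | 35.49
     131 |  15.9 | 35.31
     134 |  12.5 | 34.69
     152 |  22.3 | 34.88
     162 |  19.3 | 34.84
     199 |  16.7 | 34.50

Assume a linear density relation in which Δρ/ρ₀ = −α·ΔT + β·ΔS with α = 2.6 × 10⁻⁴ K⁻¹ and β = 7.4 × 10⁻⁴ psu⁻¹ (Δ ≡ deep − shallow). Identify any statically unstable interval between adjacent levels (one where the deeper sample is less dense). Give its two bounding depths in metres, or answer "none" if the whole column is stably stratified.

134–152 m

Evaluate Δρ/ρ₀ = −αΔT + βΔS across each adjacent pair:
  36–131 m: −αΔT+βΔS = −(2.6 × 10⁻⁴)(-12.0)+(7.4 × 10⁻⁴)(-0.18) = 3.0 × 10⁻³ → stable
  131–134 m: −αΔT+βΔS = −(2.6 × 10⁻⁴)(-3.4)+(7.4 × 10⁻⁴)(-0.62) = 4.3 × 10⁻⁴ → stable
  134–152 m: −αΔT+βΔS = −(2.6 × 10⁻⁴)(+9.8)+(7.4 × 10⁻⁴)(+0.19) = -2.4 × 10⁻³ → UNSTABLE
  152–162 m: −αΔT+βΔS = −(2.6 × 10⁻⁴)(-3.0)+(7.4 × 10⁻⁴)(-0.04) = 7.5 × 10⁻⁴ → stable
  162–199 m: −αΔT+βΔS = −(2.6 × 10⁻⁴)(-2.6)+(7.4 × 10⁻⁴)(-0.34) = 4.2 × 10⁻⁴ → stable
The 134–152 m interval has Δρ < 0: lighter water underlies denser water.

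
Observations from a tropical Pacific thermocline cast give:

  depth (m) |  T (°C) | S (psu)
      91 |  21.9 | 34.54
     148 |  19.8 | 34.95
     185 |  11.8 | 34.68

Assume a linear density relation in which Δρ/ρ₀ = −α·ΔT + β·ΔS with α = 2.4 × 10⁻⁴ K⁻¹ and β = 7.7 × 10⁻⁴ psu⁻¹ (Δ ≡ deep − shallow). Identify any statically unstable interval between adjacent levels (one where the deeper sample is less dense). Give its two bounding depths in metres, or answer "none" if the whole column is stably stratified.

none

Evaluate Δρ/ρ₀ = −αΔT + βΔS across each adjacent pair:
  91–148 m: −αΔT+βΔS = −(2.4 × 10⁻⁴)(-2.1)+(7.7 × 10⁻⁴)(+0.41) = 8.2 × 10⁻⁴ → stable
  148–185 m: −αΔT+βΔS = −(2.4 × 10⁻⁴)(-8.0)+(7.7 × 10⁻⁴)(-0.27) = 1.7 × 10⁻³ → stable
Every interval has Δρ > 0: the column is stably stratified throughout.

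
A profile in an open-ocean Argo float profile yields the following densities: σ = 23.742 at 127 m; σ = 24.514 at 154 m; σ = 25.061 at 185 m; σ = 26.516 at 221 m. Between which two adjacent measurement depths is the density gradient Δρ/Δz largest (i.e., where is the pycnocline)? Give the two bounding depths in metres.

185–221 m

Compute the density gradient over each adjacent pair:
  127–154 m: Δρ/Δz = 0.772/27 = 0.029 kg m⁻⁴
  154–185 m: Δρ/Δz = 0.547/31 = 0.018 kg m⁻⁴
  185–221 m: Δρ/Δz = 1.455/36 = 0.040 kg m⁻⁴
The largest gradient is in the 185–221 m interval — the pycnocline.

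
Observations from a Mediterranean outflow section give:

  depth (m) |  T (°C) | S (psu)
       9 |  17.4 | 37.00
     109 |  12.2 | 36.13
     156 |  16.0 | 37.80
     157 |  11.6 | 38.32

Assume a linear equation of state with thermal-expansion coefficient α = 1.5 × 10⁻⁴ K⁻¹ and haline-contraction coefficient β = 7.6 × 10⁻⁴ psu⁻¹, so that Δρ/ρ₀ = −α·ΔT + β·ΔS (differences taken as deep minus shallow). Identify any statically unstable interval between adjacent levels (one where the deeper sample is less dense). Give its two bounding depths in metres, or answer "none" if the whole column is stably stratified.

none

Evaluate Δρ/ρ₀ = −αΔT + βΔS across each adjacent pair:
  9–109 m: −αΔT+βΔS = −(1.5 × 10⁻⁴)(-5.2)+(7.6 × 10⁻⁴)(-0.87) = 1.2 × 10⁻⁴ → stable
  109–156 m: −αΔT+βΔS = −(1.5 × 10⁻⁴)(+3.8)+(7.6 × 10⁻⁴)(+1.67) = 7.0 × 10⁻⁴ → stable
  156–157 m: −αΔT+βΔS = −(1.5 × 10⁻⁴)(-4.4)+(7.6 × 10⁻⁴)(+0.52) = 1.1 × 10⁻³ → stable
Every interval has Δρ > 0: the column is stably stratified throughout.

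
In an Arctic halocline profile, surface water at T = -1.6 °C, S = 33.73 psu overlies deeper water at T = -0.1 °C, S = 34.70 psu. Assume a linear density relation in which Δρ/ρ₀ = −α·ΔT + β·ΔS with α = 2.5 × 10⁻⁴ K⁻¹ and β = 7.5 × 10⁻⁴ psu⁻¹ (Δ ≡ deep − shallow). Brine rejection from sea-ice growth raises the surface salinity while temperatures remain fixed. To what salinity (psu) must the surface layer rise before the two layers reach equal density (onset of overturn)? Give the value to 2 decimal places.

Neutral buoyancy requires −α(T_deep − T_surf) + β(S_deep − S_surf′) = 0.
S_surf′ = S_deep − (α/β)·ΔT = 34.70 − (2.5 × 10⁻⁴/7.5 × 10⁻⁴)·(+1.5) = 34.2000 psu.
Increase required: 34.2000 − 33.73 = 0.4700 psu.

34.20 psu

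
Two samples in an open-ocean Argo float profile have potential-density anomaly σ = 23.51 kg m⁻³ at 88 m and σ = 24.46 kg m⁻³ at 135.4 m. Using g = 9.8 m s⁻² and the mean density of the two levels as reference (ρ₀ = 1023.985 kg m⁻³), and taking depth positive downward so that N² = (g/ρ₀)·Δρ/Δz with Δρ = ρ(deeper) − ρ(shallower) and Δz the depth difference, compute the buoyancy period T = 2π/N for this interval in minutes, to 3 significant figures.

7.56 min

Δρ = 1024.46 − 1023.51 = 0.95 kg m⁻³ over Δz = 135.4 − 88 = 47.4 m.
N² = (9.8/1023.985) × (0.95/47.4) = 1.9181 × 10⁻⁴ s⁻².
N = √(1.9181 × 10⁻⁴) = 0.013850 rad s⁻¹, so T = 2π/N = 453.66 s = 7.5610 min ≈ 7.56 min.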